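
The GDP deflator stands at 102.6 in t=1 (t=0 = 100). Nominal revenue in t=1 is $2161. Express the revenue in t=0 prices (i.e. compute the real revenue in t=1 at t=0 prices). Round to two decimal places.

2106.24

Real = Nominal ÷ (Index/100) = 2161 ÷ (102.6/100)
     = 2161 ÷ 1.026 = 2106.2378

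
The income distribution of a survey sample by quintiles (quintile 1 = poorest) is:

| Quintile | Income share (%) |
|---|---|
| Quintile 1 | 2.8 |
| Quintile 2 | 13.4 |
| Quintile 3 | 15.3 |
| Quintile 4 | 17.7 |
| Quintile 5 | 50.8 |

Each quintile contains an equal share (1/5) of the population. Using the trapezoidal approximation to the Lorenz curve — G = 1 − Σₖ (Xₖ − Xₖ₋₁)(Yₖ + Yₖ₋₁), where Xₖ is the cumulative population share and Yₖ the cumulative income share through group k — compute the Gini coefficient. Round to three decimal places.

Cumulative income shares Yₖ: 0.0280, 0.1620, 0.3150, 0.4920, 1.0000
Σ (Xₖ−Xₖ₋₁)(Yₖ+Yₖ₋₁) = (1/5)(0.0280+0.0000) + (1/5)(0.1620+0.0280) + (1/5)(0.3150+0.1620) + (1/5)(0.4920+0.3150) + (1/5)(1.0000+0.4920)
  = 0.0056 + 0.0380 + 0.0954 + 0.1614 + 0.2984 = 0.5988
G = 1 − 0.5988 = 0.4012

0.401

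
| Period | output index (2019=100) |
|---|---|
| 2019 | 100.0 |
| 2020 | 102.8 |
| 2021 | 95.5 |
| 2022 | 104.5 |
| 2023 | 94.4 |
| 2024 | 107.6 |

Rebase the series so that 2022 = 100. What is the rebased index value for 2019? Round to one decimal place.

95.7

Rebased(2019) = 100.0 / 104.5 × 100 = 95.6938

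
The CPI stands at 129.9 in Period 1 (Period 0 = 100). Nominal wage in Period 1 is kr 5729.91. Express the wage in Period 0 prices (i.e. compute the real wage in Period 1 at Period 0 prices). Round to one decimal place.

Real = Nominal ÷ (Index/100) = 5729.91 ÷ (129.9/100)
     = 5729.91 ÷ 1.299 = 4411.0162

4411.0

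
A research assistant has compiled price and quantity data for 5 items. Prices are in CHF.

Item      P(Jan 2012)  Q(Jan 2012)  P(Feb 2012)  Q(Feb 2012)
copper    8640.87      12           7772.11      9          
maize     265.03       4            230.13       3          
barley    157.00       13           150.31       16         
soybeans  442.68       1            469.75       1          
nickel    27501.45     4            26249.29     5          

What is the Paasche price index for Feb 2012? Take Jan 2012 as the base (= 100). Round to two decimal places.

93.49

Paasche price index uses current-period quantities as weights.
ΣP(Feb 2012)·Q(Feb 2012) = 7772.11×9 + 230.13×3 + 150.31×16 + 469.75×1 + 26249.29×5 = 69948.99 + 690.39 + 2404.96 + 469.75 + 131246.45 = 204760.54
ΣP(Jan 2012)·Q(Feb 2012) = 8640.87×9 + 265.03×3 + 157.00×16 + 442.68×1 + 27501.45×5 = 77767.83 + 795.09 + 2512 + 442.68 + 137507.25 = 219024.85
Index = 204760.54 / 219024.85 × 100 = 93.4874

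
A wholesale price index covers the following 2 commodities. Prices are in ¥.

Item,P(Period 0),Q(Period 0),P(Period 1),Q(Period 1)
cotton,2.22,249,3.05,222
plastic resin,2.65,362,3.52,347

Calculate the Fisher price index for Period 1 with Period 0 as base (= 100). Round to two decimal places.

134.46

Laspeyres component (base-period weights):
ΣP(Period 1)Q(Period 0) = 3.05×249 + 3.52×362 = 759.45 + 1274.24 = 2033.69
ΣP(Period 0)Q(Period 0) = 2.22×249 + 2.65×362 = 552.78 + 959.3 = 1512.08
L = 2033.69 / 1512.08 × 100 = 134.4962
Paasche component (current-period weights):
ΣP(Period 1)Q(Period 1) = 3.05×222 + 3.52×347 = 677.1 + 1221.44 = 1898.54
ΣP(Period 0)Q(Period 1) = 2.22×222 + 2.65×347 = 492.84 + 919.55 = 1412.39
P = 1898.54 / 1412.39 × 100 = 134.4204
Fisher = √(L × P) = √(134.4962 × 134.4204) = 134.4583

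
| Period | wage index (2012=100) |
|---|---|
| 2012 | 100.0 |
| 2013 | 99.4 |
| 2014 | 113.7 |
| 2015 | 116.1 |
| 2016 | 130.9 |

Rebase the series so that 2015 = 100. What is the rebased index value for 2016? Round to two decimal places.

112.75

Rebased(2016) = 130.9 / 116.1 × 100 = 112.7476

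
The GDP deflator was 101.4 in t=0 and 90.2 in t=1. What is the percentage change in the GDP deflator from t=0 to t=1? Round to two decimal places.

Change = (90.2 − 101.4) / 101.4 × 100
       = -11.2 / 101.4 × 100 = -11.0454%

-11.05%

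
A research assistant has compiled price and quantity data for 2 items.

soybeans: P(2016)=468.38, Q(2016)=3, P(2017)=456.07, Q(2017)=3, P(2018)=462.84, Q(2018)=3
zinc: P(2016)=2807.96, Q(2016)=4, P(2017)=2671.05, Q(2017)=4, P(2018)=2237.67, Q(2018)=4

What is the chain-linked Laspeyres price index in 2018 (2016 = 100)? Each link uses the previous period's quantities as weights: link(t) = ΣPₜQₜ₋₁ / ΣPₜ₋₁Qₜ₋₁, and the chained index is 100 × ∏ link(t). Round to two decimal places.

Link 2016→2017:
ΣP(2017)Q(2016) = 456.07×3 + 2671.05×4 = 1368.21 + 10684.2 = 12052.41
ΣP(2016)Q(2016) = 468.38×3 + 2807.96×4 = 1405.14 + 11231.84 = 12636.98
link = 12052.41/12636.98 = 0.953741
Link 2017→2018:
ΣP(2018)Q(2017) = 462.84×3 + 2237.67×4 = 1388.52 + 8950.68 = 10339.2
ΣP(2017)Q(2017) = 456.07×3 + 2671.05×4 = 1368.21 + 10684.2 = 12052.41
link = 10339.2/12052.41 = 0.857853
Chained index = 100 × 0.953741 × 0.857853 = 81.8170

81.82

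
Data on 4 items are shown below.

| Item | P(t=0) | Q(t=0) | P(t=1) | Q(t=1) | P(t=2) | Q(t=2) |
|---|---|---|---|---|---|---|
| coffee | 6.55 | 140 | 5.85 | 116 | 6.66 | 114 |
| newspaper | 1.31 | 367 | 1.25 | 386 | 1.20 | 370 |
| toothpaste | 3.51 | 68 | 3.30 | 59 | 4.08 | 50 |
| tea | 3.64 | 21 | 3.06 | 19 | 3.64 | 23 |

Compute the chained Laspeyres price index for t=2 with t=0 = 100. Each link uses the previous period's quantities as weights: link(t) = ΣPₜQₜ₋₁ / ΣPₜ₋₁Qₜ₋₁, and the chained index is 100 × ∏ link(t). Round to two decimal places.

99.97

Link t=0→t=1:
ΣP(t=1)Q(t=0) = 5.85×140 + 1.25×367 + 3.30×68 + 3.06×21 = 819 + 458.75 + 224.4 + 64.26 = 1566.41
ΣP(t=0)Q(t=0) = 6.55×140 + 1.31×367 + 3.51×68 + 3.64×21 = 917 + 480.77 + 238.68 + 76.44 = 1712.89
link = 1566.41/1712.89 = 0.914484
Link t=1→t=2:
ΣP(t=2)Q(t=1) = 6.66×116 + 1.20×386 + 4.08×59 + 3.64×19 = 772.56 + 463.2 + 240.72 + 69.16 = 1545.64
ΣP(t=1)Q(t=1) = 5.85×116 + 1.25×386 + 3.30×59 + 3.06×19 = 678.6 + 482.5 + 194.7 + 58.14 = 1413.94
link = 1545.64/1413.94 = 1.093144
Chained index = 100 × 0.914484 × 1.093144 = 99.9662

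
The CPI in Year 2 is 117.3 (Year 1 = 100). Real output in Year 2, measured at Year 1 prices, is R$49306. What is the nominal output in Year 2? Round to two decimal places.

Nominal = Real × (Index/100) = 49306 × (117.3/100)
        = 49306 × 1.173 = 57835.9380

57835.94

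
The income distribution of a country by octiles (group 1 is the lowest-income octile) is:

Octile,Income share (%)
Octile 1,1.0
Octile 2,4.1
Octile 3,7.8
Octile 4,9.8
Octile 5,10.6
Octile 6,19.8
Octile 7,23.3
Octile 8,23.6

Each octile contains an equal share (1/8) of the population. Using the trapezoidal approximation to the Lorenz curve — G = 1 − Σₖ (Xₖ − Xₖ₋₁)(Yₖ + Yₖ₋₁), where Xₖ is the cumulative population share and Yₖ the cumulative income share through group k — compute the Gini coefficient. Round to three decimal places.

Cumulative income shares Yₖ: 0.0100, 0.0510, 0.1290, 0.2270, 0.3330, 0.5310, 0.7640, 1.0000
Σ (Xₖ−Xₖ₋₁)(Yₖ+Yₖ₋₁) = (1/8)(0.0100+0.0000) + (1/8)(0.0510+0.0100) + (1/8)(0.1290+0.0510) + (1/8)(0.2270+0.1290) + (1/8)(0.3330+0.2270) + (1/8)(0.5310+0.3330) + (1/8)(0.7640+0.5310) + (1/8)(1.0000+0.7640)
  = 0.0013 + 0.0076 + 0.0225 + 0.0445 + 0.0700 + 0.1080 + 0.1619 + 0.2205 = 0.6362
G = 1 − 0.6362 = 0.3638

0.364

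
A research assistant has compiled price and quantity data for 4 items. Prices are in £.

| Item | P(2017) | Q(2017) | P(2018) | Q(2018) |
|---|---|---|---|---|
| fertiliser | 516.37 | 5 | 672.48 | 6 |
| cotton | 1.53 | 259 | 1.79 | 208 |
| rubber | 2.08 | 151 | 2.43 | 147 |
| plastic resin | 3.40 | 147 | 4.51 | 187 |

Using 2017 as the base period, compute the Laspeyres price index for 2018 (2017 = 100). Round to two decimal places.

Laspeyres price index uses base-period quantities as weights.
ΣP(2018)·Q(2017) = 672.48×5 + 1.79×259 + 2.43×151 + 4.51×147 = 3362.4 + 463.61 + 366.93 + 662.97 = 4855.91
ΣP(2017)·Q(2017) = 516.37×5 + 1.53×259 + 2.08×151 + 3.40×147 = 2581.85 + 396.27 + 314.08 + 499.8 = 3792
Index = 4855.91 / 3792 × 100 = 128.0567

128.06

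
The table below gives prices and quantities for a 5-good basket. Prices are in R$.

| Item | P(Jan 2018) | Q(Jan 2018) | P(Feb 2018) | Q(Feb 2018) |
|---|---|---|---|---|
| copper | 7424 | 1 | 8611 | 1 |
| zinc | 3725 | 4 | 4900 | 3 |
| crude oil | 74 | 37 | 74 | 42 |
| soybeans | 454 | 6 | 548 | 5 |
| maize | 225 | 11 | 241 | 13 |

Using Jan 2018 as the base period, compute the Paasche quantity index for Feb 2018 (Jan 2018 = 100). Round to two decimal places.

Paasche quantity index uses current-period prices as weights.
ΣP(Feb 2018)·Q(Feb 2018) = 8611×1 + 4900×3 + 74×42 + 548×5 + 241×13 = 8611 + 14700 + 3108 + 2740 + 3133 = 32292
ΣP(Feb 2018)·Q(Jan 2018) = 8611×1 + 4900×4 + 74×37 + 548×6 + 241×11 = 8611 + 19600 + 2738 + 3288 + 2651 = 36888
Index = 32292 / 36888 × 100 = 87.5407

87.54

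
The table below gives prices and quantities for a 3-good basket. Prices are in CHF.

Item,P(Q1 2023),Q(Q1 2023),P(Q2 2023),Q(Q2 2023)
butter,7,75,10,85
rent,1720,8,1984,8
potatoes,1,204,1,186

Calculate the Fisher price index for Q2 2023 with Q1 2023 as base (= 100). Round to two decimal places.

Laspeyres component (base-period weights):
ΣP(Q2 2023)Q(Q1 2023) = 10×75 + 1984×8 + 1×204 = 750 + 15872 + 204 = 16826
ΣP(Q1 2023)Q(Q1 2023) = 7×75 + 1720×8 + 1×204 = 525 + 13760 + 204 = 14489
L = 16826 / 14489 × 100 = 116.1295
Paasche component (current-period weights):
ΣP(Q2 2023)Q(Q2 2023) = 10×85 + 1984×8 + 1×186 = 850 + 15872 + 186 = 16908
ΣP(Q1 2023)Q(Q2 2023) = 7×85 + 1720×8 + 1×186 = 595 + 13760 + 186 = 14541
P = 16908 / 14541 × 100 = 116.2781
Fisher = √(L × P) = √(116.1295 × 116.2781) = 116.2038

116.20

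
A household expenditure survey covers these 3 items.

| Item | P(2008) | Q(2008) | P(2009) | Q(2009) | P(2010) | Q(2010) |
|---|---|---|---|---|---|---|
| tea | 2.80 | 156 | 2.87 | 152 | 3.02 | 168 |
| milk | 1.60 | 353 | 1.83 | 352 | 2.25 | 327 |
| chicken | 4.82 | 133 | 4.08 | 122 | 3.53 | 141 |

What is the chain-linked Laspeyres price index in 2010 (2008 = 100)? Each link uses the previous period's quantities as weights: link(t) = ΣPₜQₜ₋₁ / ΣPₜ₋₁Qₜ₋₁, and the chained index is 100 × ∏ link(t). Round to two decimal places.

Link 2008→2009:
ΣP(2009)Q(2008) = 2.87×156 + 1.83×353 + 4.08×133 = 447.72 + 645.99 + 542.64 = 1636.35
ΣP(2008)Q(2008) = 2.80×156 + 1.60×353 + 4.82×133 = 436.8 + 564.8 + 641.06 = 1642.66
link = 1636.35/1642.66 = 0.996159
Link 2009→2010:
ΣP(2010)Q(2009) = 3.02×152 + 2.25×352 + 3.53×122 = 459.04 + 792 + 430.66 = 1681.7
ΣP(2009)Q(2009) = 2.87×152 + 1.83×352 + 4.08×122 = 436.24 + 644.16 + 497.76 = 1578.16
link = 1681.7/1578.16 = 1.065608
Chained index = 100 × 0.996159 × 1.065608 = 106.1515

106.15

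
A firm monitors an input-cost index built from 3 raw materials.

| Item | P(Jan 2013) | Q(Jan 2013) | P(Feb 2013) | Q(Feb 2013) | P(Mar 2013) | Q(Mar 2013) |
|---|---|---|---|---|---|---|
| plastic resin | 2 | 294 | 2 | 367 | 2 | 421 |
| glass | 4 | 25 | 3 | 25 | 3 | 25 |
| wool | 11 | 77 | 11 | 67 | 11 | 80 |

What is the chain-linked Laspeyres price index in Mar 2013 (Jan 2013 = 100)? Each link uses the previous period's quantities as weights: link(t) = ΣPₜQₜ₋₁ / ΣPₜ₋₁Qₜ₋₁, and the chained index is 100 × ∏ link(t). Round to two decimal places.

Link Jan 2013→Feb 2013:
ΣP(Feb 2013)Q(Jan 2013) = 2×294 + 3×25 + 11×77 = 588 + 75 + 847 = 1510
ΣP(Jan 2013)Q(Jan 2013) = 2×294 + 4×25 + 11×77 = 588 + 100 + 847 = 1535
link = 1510/1535 = 0.983713
Link Feb 2013→Mar 2013:
ΣP(Mar 2013)Q(Feb 2013) = 2×367 + 3×25 + 11×67 = 734 + 75 + 737 = 1546
ΣP(Feb 2013)Q(Feb 2013) = 2×367 + 3×25 + 11×67 = 734 + 75 + 737 = 1546
link = 1546/1546 = 1.000000
Chained index = 100 × 0.983713 × 1.000000 = 98.3713

98.37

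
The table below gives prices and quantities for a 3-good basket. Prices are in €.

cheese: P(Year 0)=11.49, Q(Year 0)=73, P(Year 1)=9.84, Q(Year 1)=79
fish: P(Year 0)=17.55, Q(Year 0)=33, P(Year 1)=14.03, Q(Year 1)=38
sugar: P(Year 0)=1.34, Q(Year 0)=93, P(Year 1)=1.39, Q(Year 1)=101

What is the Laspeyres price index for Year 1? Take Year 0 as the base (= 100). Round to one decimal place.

85.0

Laspeyres price index uses base-period quantities as weights.
ΣP(Year 1)·Q(Year 0) = 9.84×73 + 14.03×33 + 1.39×93 = 718.32 + 462.99 + 129.27 = 1310.58
ΣP(Year 0)·Q(Year 0) = 11.49×73 + 17.55×33 + 1.34×93 = 838.77 + 579.15 + 124.62 = 1542.54
Index = 1310.58 / 1542.54 × 100 = 84.9625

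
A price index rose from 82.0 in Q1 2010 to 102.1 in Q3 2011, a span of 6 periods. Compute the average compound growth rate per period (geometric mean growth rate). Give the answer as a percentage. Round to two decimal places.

Growth factor = (102.1/82.0)^(1/6) = (1.245122)^(1/6) = 1.037215
Growth rate = 1.037215 − 1 = 0.037215 = 3.7215%

3.72%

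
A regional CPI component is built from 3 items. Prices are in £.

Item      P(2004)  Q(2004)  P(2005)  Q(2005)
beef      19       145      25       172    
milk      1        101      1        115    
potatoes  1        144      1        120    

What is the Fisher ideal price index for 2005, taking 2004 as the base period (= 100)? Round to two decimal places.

Laspeyres component (base-period weights):
ΣP(2005)Q(2004) = 25×145 + 1×101 + 1×144 = 3625 + 101 + 144 = 3870
ΣP(2004)Q(2004) = 19×145 + 1×101 + 1×144 = 2755 + 101 + 144 = 3000
L = 3870 / 3000 × 100 = 129.0000
Paasche component (current-period weights):
ΣP(2005)Q(2005) = 25×172 + 1×115 + 1×120 = 4300 + 115 + 120 = 4535
ΣP(2004)Q(2005) = 19×172 + 1×115 + 1×120 = 3268 + 115 + 120 = 3503
P = 4535 / 3503 × 100 = 129.4605
Fisher = √(L × P) = √(129.0000 × 129.4605) = 129.2300

129.23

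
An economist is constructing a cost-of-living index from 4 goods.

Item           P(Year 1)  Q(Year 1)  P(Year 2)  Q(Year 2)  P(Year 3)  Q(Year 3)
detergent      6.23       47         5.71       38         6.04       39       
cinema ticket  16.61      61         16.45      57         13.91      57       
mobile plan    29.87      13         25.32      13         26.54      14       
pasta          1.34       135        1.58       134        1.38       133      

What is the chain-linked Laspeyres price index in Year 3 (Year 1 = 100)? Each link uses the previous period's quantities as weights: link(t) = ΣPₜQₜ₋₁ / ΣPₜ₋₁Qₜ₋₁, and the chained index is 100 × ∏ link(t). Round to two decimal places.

Link Year 1→Year 2:
ΣP(Year 2)Q(Year 1) = 5.71×47 + 16.45×61 + 25.32×13 + 1.58×135 = 268.37 + 1003.45 + 329.16 + 213.3 = 1814.28
ΣP(Year 1)Q(Year 1) = 6.23×47 + 16.61×61 + 29.87×13 + 1.34×135 = 292.81 + 1013.21 + 388.31 + 180.9 = 1875.23
link = 1814.28/1875.23 = 0.967497
Link Year 2→Year 3:
ΣP(Year 3)Q(Year 2) = 6.04×38 + 13.91×57 + 26.54×13 + 1.38×134 = 229.52 + 792.87 + 345.02 + 184.92 = 1552.33
ΣP(Year 2)Q(Year 2) = 5.71×38 + 16.45×57 + 25.32×13 + 1.58×134 = 216.98 + 937.65 + 329.16 + 211.72 = 1695.51
link = 1552.33/1695.51 = 0.915553
Chained index = 100 × 0.967497 × 0.915553 = 88.5795

88.58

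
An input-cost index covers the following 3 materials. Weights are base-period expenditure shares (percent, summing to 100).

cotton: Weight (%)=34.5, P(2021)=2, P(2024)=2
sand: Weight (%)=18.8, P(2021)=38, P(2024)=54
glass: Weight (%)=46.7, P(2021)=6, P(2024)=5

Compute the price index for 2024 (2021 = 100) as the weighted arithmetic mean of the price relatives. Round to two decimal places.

cotton: 34.5 × (2/2) = 34.5 × 1.000000 = 34.5000
sand: 18.8 × (54/38) = 18.8 × 1.421053 = 26.7158
glass: 46.7 × (5/6) = 46.7 × 0.833333 = 38.9167
Index = Σ wᵢ·(p₁ᵢ/p₀ᵢ) = 34.5000 + 26.7158 + 38.9167 = 100.1325

100.13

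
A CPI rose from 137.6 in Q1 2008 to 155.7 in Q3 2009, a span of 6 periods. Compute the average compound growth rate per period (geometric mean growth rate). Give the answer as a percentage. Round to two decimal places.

2.08%

Growth factor = (155.7/137.6)^(1/6) = (1.131541)^(1/6) = 1.020810
Growth rate = 1.020810 − 1 = 0.020810 = 2.0810%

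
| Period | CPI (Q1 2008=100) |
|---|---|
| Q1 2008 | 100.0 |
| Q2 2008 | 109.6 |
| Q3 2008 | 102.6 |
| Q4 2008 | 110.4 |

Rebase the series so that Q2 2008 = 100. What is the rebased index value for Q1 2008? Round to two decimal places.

91.24

Rebased(Q1 2008) = 100.0 / 109.6 × 100 = 91.2409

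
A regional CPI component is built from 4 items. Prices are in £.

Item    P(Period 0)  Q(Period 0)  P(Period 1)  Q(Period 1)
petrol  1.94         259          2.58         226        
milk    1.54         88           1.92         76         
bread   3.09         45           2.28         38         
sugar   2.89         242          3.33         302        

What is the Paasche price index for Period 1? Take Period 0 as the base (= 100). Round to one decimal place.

Paasche price index uses current-period quantities as weights.
ΣP(Period 1)·Q(Period 1) = 2.58×226 + 1.92×76 + 2.28×38 + 3.33×302 = 583.08 + 145.92 + 86.64 + 1005.66 = 1821.3
ΣP(Period 0)·Q(Period 1) = 1.94×226 + 1.54×76 + 3.09×38 + 2.89×302 = 438.44 + 117.04 + 117.42 + 872.78 = 1545.68
Index = 1821.3 / 1545.68 × 100 = 117.8316

117.8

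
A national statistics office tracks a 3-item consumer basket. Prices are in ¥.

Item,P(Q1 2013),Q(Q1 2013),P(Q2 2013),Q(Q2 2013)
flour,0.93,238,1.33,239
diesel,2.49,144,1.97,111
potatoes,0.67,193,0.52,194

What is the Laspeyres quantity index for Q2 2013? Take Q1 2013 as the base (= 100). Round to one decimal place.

88.6

Laspeyres quantity index uses base-period prices as weights.
ΣP(Q1 2013)·Q(Q2 2013) = 0.93×239 + 2.49×111 + 0.67×194 = 222.27 + 276.39 + 129.98 = 628.64
ΣP(Q1 2013)·Q(Q1 2013) = 0.93×238 + 2.49×144 + 0.67×193 = 221.34 + 358.56 + 129.31 = 709.21
Index = 628.64 / 709.21 × 100 = 88.6395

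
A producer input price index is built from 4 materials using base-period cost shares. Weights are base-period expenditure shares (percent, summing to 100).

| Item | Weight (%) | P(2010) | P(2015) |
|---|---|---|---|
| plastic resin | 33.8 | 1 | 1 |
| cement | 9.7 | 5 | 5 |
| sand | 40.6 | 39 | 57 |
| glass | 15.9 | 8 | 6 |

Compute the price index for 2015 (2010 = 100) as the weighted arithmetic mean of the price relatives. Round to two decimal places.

114.76

plastic resin: 33.8 × (1/1) = 33.8 × 1.000000 = 33.8000
cement: 9.7 × (5/5) = 9.7 × 1.000000 = 9.7000
sand: 40.6 × (57/39) = 40.6 × 1.461538 = 59.3385
glass: 15.9 × (6/8) = 15.9 × 0.750000 = 11.9250
Index = Σ wᵢ·(p₁ᵢ/p₀ᵢ) = 33.8000 + 9.7000 + 59.3385 + 11.9250 = 114.7635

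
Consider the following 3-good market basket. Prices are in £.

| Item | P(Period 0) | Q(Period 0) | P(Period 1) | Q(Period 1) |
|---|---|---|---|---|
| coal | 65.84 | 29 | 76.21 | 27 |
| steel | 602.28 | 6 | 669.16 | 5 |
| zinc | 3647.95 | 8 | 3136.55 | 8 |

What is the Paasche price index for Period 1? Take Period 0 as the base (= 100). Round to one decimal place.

89.8

Paasche price index uses current-period quantities as weights.
ΣP(Period 1)·Q(Period 1) = 76.21×27 + 669.16×5 + 3136.55×8 = 2057.67 + 3345.8 + 25092.4 = 30495.87
ΣP(Period 0)·Q(Period 1) = 65.84×27 + 602.28×5 + 3647.95×8 = 1777.68 + 3011.4 + 29183.6 = 33972.68
Index = 30495.87 / 33972.68 × 100 = 89.7659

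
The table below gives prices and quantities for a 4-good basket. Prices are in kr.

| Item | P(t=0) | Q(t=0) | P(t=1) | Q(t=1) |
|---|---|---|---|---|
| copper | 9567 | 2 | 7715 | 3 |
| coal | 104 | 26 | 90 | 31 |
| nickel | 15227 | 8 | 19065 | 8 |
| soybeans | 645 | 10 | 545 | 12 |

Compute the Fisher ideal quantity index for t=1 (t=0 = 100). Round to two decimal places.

Laspeyres component (base-period weights):
ΣP(t=0)Q(t=1) = 9567×3 + 104×31 + 15227×8 + 645×12 = 28701 + 3224 + 121816 + 7740 = 161481
ΣP(t=0)Q(t=0) = 9567×2 + 104×26 + 15227×8 + 645×10 = 19134 + 2704 + 121816 + 6450 = 150104
L = 161481 / 150104 × 100 = 107.5794
Paasche component (current-period weights):
ΣP(t=1)Q(t=1) = 7715×3 + 90×31 + 19065×8 + 545×12 = 23145 + 2790 + 152520 + 6540 = 184995
ΣP(t=1)Q(t=0) = 7715×2 + 90×26 + 19065×8 + 545×10 = 15430 + 2340 + 152520 + 5450 = 175740
P = 184995 / 175740 × 100 = 105.2663
Fisher = √(L × P) = √(107.5794 × 105.2663) = 106.4166

106.42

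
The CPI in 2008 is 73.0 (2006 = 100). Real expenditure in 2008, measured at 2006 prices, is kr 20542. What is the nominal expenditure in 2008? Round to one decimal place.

14995.7

Nominal = Real × (Index/100) = 20542 × (73.0/100)
        = 20542 × 0.730 = 14995.6600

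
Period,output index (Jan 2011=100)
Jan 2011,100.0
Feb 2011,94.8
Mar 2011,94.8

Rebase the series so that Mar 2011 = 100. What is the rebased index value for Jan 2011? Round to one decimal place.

Rebased(Jan 2011) = 100.0 / 94.8 × 100 = 105.4852

105.5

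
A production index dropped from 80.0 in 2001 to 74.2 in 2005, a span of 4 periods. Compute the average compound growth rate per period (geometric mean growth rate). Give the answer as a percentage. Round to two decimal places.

Growth factor = (74.2/80.0)^(1/4) = (0.927500)^(1/4) = 0.981360
Growth rate = 0.981360 − 1 = -0.018640 = -1.8640%

-1.86%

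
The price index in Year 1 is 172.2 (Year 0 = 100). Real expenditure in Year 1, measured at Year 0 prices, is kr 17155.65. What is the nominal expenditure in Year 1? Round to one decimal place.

29542.0

Nominal = Real × (Index/100) = 17155.65 × (172.2/100)
        = 17155.65 × 1.722 = 29542.0293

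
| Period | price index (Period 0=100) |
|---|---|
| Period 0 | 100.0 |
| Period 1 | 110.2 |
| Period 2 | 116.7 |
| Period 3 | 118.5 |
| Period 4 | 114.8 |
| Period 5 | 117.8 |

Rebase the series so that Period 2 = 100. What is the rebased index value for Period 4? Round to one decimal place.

98.4

Rebased(Period 4) = 114.8 / 116.7 × 100 = 98.3719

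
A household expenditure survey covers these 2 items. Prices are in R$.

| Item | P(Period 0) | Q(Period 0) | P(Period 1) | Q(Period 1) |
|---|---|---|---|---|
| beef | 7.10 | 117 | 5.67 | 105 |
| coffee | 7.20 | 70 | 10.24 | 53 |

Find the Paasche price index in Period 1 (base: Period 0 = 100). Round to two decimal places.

Paasche price index uses current-period quantities as weights.
ΣP(Period 1)·Q(Period 1) = 5.67×105 + 10.24×53 = 595.35 + 542.72 = 1138.07
ΣP(Period 0)·Q(Period 1) = 7.10×105 + 7.20×53 = 745.5 + 381.6 = 1127.1
Index = 1138.07 / 1127.1 × 100 = 100.9733

100.97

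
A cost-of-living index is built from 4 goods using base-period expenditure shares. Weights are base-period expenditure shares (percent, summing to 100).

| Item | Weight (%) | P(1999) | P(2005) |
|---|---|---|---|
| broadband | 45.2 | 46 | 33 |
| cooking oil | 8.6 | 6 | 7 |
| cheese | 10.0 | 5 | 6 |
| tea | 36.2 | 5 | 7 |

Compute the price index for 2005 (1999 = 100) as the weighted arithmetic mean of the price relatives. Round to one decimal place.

105.1

broadband: 45.2 × (33/46) = 45.2 × 0.717391 = 32.4261
cooking oil: 8.6 × (7/6) = 8.6 × 1.166667 = 10.0333
cheese: 10.0 × (6/5) = 10.0 × 1.200000 = 12.0000
tea: 36.2 × (7/5) = 36.2 × 1.400000 = 50.6800
Index = Σ wᵢ·(p₁ᵢ/p₀ᵢ) = 32.4261 + 10.0333 + 12.0000 + 50.6800 = 105.1394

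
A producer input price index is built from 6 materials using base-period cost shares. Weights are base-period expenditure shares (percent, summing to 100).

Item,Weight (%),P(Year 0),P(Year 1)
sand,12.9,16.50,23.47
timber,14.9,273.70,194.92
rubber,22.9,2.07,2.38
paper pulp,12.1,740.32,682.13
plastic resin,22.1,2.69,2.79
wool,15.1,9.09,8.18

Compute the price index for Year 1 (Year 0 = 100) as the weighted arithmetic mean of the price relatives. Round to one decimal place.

sand: 12.9 × (23.47/16.50) = 12.9 × 1.422424 = 18.3493
timber: 14.9 × (194.92/273.70) = 14.9 × 0.712167 = 10.6113
rubber: 22.9 × (2.38/2.07) = 22.9 × 1.149758 = 26.3295
paper pulp: 12.1 × (682.13/740.32) = 12.1 × 0.921399 = 11.1489
plastic resin: 22.1 × (2.79/2.69) = 22.1 × 1.037175 = 22.9216
wool: 15.1 × (8.18/9.09) = 15.1 × 0.899890 = 13.5883
Index = Σ wᵢ·(p₁ᵢ/p₀ᵢ) = 18.3493 + 10.6113 + 26.3295 + 11.1489 + 22.9216 + 13.5883 = 102.9489

102.9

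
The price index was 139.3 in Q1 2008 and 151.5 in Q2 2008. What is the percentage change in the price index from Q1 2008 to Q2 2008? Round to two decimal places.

Change = (151.5 − 139.3) / 139.3 × 100
       = 12.2 / 139.3 × 100 = 8.7581%

8.76%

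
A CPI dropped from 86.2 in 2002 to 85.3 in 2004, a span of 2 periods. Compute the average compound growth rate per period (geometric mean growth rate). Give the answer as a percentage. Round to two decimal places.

-0.52%

Growth factor = (85.3/86.2)^(1/2) = (0.989559)^(1/2) = 0.994766
Growth rate = 0.994766 − 1 = -0.005234 = -0.5234%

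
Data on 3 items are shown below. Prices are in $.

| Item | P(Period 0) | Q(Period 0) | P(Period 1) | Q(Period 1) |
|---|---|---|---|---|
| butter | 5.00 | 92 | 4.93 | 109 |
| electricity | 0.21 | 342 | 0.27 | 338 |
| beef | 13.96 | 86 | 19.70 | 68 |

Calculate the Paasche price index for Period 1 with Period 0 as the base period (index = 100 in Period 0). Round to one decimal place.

125.7

Paasche price index uses current-period quantities as weights.
ΣP(Period 1)·Q(Period 1) = 4.93×109 + 0.27×338 + 19.70×68 = 537.37 + 91.26 + 1339.6 = 1968.23
ΣP(Period 0)·Q(Period 1) = 5.00×109 + 0.21×338 + 13.96×68 = 545 + 70.98 + 949.28 = 1565.26
Index = 1968.23 / 1565.26 × 100 = 125.7446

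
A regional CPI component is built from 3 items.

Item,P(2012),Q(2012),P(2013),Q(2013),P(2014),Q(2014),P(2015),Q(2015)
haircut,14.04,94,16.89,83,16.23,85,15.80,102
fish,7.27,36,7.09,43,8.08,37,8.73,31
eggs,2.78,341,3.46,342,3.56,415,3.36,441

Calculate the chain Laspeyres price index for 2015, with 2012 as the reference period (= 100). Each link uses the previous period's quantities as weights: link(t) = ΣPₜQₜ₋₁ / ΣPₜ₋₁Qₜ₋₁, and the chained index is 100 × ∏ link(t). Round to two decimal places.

116.77

Link 2012→2013:
ΣP(2013)Q(2012) = 16.89×94 + 7.09×36 + 3.46×341 = 1587.66 + 255.24 + 1179.86 = 3022.76
ΣP(2012)Q(2012) = 14.04×94 + 7.27×36 + 2.78×341 = 1319.76 + 261.72 + 947.98 = 2529.46
link = 3022.76/2529.46 = 1.195022
Link 2013→2014:
ΣP(2014)Q(2013) = 16.23×83 + 8.08×43 + 3.56×342 = 1347.09 + 347.44 + 1217.52 = 2912.05
ΣP(2013)Q(2013) = 16.89×83 + 7.09×43 + 3.46×342 = 1401.87 + 304.87 + 1183.32 = 2890.06
link = 2912.05/2890.06 = 1.007609
Link 2014→2015:
ΣP(2015)Q(2014) = 15.80×85 + 8.73×37 + 3.36×415 = 1343 + 323.01 + 1394.4 = 3060.41
ΣP(2014)Q(2014) = 16.23×85 + 8.08×37 + 3.56×415 = 1379.55 + 298.96 + 1477.4 = 3155.91
link = 3060.41/3155.91 = 0.969739
Chained index = 100 × 1.195022 × 1.007609 × 0.969739 = 116.7677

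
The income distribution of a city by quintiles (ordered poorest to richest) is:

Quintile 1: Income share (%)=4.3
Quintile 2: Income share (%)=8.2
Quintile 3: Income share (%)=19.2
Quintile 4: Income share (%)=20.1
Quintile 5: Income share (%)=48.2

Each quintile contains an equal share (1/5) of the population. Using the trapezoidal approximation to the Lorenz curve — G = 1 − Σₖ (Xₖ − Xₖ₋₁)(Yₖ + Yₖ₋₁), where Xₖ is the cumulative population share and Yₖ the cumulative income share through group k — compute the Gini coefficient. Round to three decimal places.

0.399

Cumulative income shares Yₖ: 0.0430, 0.1250, 0.3170, 0.5180, 1.0000
Σ (Xₖ−Xₖ₋₁)(Yₖ+Yₖ₋₁) = (1/5)(0.0430+0.0000) + (1/5)(0.1250+0.0430) + (1/5)(0.3170+0.1250) + (1/5)(0.5180+0.3170) + (1/5)(1.0000+0.5180)
  = 0.0086 + 0.0336 + 0.0884 + 0.1670 + 0.3036 = 0.6012
G = 1 − 0.6012 = 0.3988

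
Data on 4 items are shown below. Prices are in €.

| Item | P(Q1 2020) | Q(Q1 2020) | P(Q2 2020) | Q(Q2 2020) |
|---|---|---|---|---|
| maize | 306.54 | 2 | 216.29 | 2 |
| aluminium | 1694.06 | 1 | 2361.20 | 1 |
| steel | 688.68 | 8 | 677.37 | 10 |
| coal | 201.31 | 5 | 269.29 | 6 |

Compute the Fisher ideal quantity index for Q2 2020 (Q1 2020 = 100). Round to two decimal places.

Laspeyres component (base-period weights):
ΣP(Q1 2020)Q(Q2 2020) = 306.54×2 + 1694.06×1 + 688.68×10 + 201.31×6 = 613.08 + 1694.06 + 6886.8 + 1207.86 = 10401.8
ΣP(Q1 2020)Q(Q1 2020) = 306.54×2 + 1694.06×1 + 688.68×8 + 201.31×5 = 613.08 + 1694.06 + 5509.44 + 1006.55 = 8823.13
L = 10401.8 / 8823.13 × 100 = 117.8924
Paasche component (current-period weights):
ΣP(Q2 2020)Q(Q2 2020) = 216.29×2 + 2361.20×1 + 677.37×10 + 269.29×6 = 432.58 + 2361.2 + 6773.7 + 1615.74 = 11183.22
ΣP(Q2 2020)Q(Q1 2020) = 216.29×2 + 2361.20×1 + 677.37×8 + 269.29×5 = 432.58 + 2361.2 + 5418.96 + 1346.45 = 9559.19
P = 11183.22 / 9559.19 × 100 = 116.9892
Fisher = √(L × P) = √(117.8924 × 116.9892) = 117.4399

117.44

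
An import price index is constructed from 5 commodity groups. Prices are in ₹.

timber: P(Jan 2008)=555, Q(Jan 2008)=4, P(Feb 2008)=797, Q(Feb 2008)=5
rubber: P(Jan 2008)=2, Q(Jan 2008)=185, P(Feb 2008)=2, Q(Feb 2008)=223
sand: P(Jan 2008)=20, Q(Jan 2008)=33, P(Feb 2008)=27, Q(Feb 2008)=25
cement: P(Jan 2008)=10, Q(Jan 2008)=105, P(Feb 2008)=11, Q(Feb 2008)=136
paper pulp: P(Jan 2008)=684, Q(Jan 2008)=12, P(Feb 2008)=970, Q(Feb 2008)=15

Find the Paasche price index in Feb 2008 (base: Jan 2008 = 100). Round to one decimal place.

Paasche price index uses current-period quantities as weights.
ΣP(Feb 2008)·Q(Feb 2008) = 797×5 + 2×223 + 27×25 + 11×136 + 970×15 = 3985 + 446 + 675 + 1496 + 14550 = 21152
ΣP(Jan 2008)·Q(Feb 2008) = 555×5 + 2×223 + 20×25 + 10×136 + 684×15 = 2775 + 446 + 500 + 1360 + 10260 = 15341
Index = 21152 / 15341 × 100 = 137.8789

137.9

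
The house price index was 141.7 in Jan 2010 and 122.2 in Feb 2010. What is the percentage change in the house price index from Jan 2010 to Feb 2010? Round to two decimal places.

Change = (122.2 − 141.7) / 141.7 × 100
       = -19.5 / 141.7 × 100 = -13.7615%

-13.76%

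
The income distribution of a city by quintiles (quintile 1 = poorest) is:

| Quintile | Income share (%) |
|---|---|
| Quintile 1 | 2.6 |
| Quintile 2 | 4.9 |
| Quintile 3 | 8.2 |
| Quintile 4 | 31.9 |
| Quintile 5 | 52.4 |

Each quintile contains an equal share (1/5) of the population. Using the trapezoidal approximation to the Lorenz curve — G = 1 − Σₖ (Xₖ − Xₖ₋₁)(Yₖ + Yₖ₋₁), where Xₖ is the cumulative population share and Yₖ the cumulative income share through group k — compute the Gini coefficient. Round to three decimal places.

Cumulative income shares Yₖ: 0.0260, 0.0750, 0.1570, 0.4760, 1.0000
Σ (Xₖ−Xₖ₋₁)(Yₖ+Yₖ₋₁) = (1/5)(0.0260+0.0000) + (1/5)(0.0750+0.0260) + (1/5)(0.1570+0.0750) + (1/5)(0.4760+0.1570) + (1/5)(1.0000+0.4760)
  = 0.0052 + 0.0202 + 0.0464 + 0.1266 + 0.2952 = 0.4936
G = 1 − 0.4936 = 0.5064

0.506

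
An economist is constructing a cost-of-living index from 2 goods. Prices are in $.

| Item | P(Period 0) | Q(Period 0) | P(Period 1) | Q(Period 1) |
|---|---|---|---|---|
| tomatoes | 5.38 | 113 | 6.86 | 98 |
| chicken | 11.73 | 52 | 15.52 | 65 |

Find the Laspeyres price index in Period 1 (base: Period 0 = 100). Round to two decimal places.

129.91

Laspeyres price index uses base-period quantities as weights.
ΣP(Period 1)·Q(Period 0) = 6.86×113 + 15.52×52 = 775.18 + 807.04 = 1582.22
ΣP(Period 0)·Q(Period 0) = 5.38×113 + 11.73×52 = 607.94 + 609.96 = 1217.9
Index = 1582.22 / 1217.9 × 100 = 129.9138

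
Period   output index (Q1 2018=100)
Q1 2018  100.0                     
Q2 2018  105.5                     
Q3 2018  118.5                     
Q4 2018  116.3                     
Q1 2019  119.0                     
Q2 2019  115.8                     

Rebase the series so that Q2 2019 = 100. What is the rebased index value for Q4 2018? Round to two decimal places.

Rebased(Q4 2018) = 116.3 / 115.8 × 100 = 100.4318

100.43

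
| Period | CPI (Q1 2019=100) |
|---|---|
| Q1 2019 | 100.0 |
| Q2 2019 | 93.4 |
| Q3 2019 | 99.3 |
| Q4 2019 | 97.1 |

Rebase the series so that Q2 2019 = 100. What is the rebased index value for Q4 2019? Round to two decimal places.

Rebased(Q4 2019) = 97.1 / 93.4 × 100 = 103.9615

103.96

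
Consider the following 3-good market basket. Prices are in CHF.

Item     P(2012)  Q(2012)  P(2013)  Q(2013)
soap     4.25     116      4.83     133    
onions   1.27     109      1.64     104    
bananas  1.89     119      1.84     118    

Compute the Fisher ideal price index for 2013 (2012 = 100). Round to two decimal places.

Laspeyres component (base-period weights):
ΣP(2013)Q(2012) = 4.83×116 + 1.64×109 + 1.84×119 = 560.28 + 178.76 + 218.96 = 958
ΣP(2012)Q(2012) = 4.25×116 + 1.27×109 + 1.89×119 = 493 + 138.43 + 224.91 = 856.34
L = 958 / 856.34 × 100 = 111.8715
Paasche component (current-period weights):
ΣP(2013)Q(2013) = 4.83×133 + 1.64×104 + 1.84×118 = 642.39 + 170.56 + 217.12 = 1030.07
ΣP(2012)Q(2013) = 4.25×133 + 1.27×104 + 1.89×118 = 565.25 + 132.08 + 223.02 = 920.35
P = 1030.07 / 920.35 × 100 = 111.9216
Fisher = √(L × P) = √(111.8715 × 111.9216) = 111.8965

111.90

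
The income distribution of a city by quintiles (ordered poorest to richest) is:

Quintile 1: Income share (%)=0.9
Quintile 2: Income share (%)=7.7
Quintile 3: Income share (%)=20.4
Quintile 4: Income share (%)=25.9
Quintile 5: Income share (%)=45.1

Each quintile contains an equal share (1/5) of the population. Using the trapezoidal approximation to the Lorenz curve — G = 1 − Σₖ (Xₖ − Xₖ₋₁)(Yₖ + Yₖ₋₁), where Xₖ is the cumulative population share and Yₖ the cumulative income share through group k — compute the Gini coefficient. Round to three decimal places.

Cumulative income shares Yₖ: 0.0090, 0.0860, 0.2900, 0.5490, 1.0000
Σ (Xₖ−Xₖ₋₁)(Yₖ+Yₖ₋₁) = (1/5)(0.0090+0.0000) + (1/5)(0.0860+0.0090) + (1/5)(0.2900+0.0860) + (1/5)(0.5490+0.2900) + (1/5)(1.0000+0.5490)
  = 0.0018 + 0.0190 + 0.0752 + 0.1678 + 0.3098 = 0.5736
G = 1 − 0.5736 = 0.4264

0.426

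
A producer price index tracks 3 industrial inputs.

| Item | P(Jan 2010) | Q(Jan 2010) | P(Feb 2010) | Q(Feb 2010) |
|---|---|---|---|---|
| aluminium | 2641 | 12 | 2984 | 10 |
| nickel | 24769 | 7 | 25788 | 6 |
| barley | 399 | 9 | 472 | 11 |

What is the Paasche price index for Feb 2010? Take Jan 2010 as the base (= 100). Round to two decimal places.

105.77

Paasche price index uses current-period quantities as weights.
ΣP(Feb 2010)·Q(Feb 2010) = 2984×10 + 25788×6 + 472×11 = 29840 + 154728 + 5192 = 189760
ΣP(Jan 2010)·Q(Feb 2010) = 2641×10 + 24769×6 + 399×11 = 26410 + 148614 + 4389 = 179413
Index = 189760 / 179413 × 100 = 105.7671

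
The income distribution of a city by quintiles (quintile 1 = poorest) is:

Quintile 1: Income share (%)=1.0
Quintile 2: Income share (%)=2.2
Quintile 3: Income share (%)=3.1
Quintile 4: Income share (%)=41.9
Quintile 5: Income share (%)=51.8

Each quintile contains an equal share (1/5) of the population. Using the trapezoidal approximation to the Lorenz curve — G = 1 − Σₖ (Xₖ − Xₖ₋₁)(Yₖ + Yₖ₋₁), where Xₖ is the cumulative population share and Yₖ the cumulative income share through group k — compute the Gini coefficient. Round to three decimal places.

Cumulative income shares Yₖ: 0.0100, 0.0320, 0.0630, 0.4820, 1.0000
Σ (Xₖ−Xₖ₋₁)(Yₖ+Yₖ₋₁) = (1/5)(0.0100+0.0000) + (1/5)(0.0320+0.0100) + (1/5)(0.0630+0.0320) + (1/5)(0.4820+0.0630) + (1/5)(1.0000+0.4820)
  = 0.0020 + 0.0084 + 0.0190 + 0.1090 + 0.2964 = 0.4348
G = 1 − 0.4348 = 0.5652

0.565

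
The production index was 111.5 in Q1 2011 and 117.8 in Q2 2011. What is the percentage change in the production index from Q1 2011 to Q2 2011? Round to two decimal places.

Change = (117.8 − 111.5) / 111.5 × 100
       = 6.3 / 111.5 × 100 = 5.6502%

5.65%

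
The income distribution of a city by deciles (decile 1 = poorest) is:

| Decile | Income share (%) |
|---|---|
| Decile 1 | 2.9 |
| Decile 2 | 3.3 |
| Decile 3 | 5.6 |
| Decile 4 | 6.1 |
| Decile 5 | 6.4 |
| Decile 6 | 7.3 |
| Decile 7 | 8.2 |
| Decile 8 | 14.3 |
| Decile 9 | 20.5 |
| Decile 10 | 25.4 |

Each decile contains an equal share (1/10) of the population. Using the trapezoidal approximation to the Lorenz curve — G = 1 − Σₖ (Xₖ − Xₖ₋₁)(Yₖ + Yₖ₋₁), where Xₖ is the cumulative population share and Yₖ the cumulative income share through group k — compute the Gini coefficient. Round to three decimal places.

0.374

Cumulative income shares Yₖ: 0.0290, 0.0620, 0.1180, 0.1790, 0.2430, 0.3160, 0.3980, 0.5410, 0.7460, 1.0000
Σ (Xₖ−Xₖ₋₁)(Yₖ+Yₖ₋₁) = (1/10)(0.0290+0.0000) + (1/10)(0.0620+0.0290) + (1/10)(0.1180+0.0620) + (1/10)(0.1790+0.1180) + (1/10)(0.2430+0.1790) + (1/10)(0.3160+0.2430) + (1/10)(0.3980+0.3160) + (1/10)(0.5410+0.3980) + (1/10)(0.7460+0.5410) + (1/10)(1.0000+0.7460)
  = 0.0029 + 0.0091 + 0.0180 + 0.0297 + 0.0422 + 0.0559 + 0.0714 + 0.0939 + 0.1287 + 0.1746 = 0.6264
G = 1 − 0.6264 = 0.3736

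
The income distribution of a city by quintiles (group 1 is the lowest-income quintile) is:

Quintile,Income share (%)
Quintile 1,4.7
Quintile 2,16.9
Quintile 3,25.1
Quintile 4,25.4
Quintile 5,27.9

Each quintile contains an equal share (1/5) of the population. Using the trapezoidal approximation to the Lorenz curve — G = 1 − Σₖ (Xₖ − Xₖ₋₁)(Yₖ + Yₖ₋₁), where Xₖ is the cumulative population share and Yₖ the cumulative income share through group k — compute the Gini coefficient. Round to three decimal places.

0.220

Cumulative income shares Yₖ: 0.0470, 0.2160, 0.4670, 0.7210, 1.0000
Σ (Xₖ−Xₖ₋₁)(Yₖ+Yₖ₋₁) = (1/5)(0.0470+0.0000) + (1/5)(0.2160+0.0470) + (1/5)(0.4670+0.2160) + (1/5)(0.7210+0.4670) + (1/5)(1.0000+0.7210)
  = 0.0094 + 0.0526 + 0.1366 + 0.2376 + 0.3442 = 0.7804
G = 1 − 0.7804 = 0.2196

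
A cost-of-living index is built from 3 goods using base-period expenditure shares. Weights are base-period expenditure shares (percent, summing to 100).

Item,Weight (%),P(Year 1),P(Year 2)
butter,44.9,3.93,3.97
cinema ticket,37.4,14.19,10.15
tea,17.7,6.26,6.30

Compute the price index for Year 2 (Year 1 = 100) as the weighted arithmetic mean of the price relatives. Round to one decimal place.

butter: 44.9 × (3.97/3.93) = 44.9 × 1.010178 = 45.3570
cinema ticket: 37.4 × (10.15/14.19) = 37.4 × 0.715292 = 26.7519
tea: 17.7 × (6.30/6.26) = 17.7 × 1.006390 = 17.8131
Index = Σ wᵢ·(p₁ᵢ/p₀ᵢ) = 45.3570 + 26.7519 + 17.8131 = 89.9220

89.9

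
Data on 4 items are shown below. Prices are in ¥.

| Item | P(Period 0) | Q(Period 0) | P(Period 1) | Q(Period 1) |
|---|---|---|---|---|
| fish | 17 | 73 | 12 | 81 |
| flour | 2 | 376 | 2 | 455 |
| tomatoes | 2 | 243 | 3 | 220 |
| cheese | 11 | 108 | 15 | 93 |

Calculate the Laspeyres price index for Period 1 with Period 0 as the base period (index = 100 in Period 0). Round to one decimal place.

Laspeyres price index uses base-period quantities as weights.
ΣP(Period 1)·Q(Period 0) = 12×73 + 2×376 + 3×243 + 15×108 = 876 + 752 + 729 + 1620 = 3977
ΣP(Period 0)·Q(Period 0) = 17×73 + 2×376 + 2×243 + 11×108 = 1241 + 752 + 486 + 1188 = 3667
Index = 3977 / 3667 × 100 = 108.4538

108.5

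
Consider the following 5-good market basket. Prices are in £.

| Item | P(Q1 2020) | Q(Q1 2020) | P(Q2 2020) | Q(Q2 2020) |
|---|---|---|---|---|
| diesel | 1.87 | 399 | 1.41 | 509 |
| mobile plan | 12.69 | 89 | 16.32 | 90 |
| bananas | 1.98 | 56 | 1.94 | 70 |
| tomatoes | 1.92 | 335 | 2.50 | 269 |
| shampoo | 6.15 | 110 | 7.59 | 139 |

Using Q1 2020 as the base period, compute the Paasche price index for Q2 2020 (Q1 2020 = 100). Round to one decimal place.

Paasche price index uses current-period quantities as weights.
ΣP(Q2 2020)·Q(Q2 2020) = 1.41×509 + 16.32×90 + 1.94×70 + 2.50×269 + 7.59×139 = 717.69 + 1468.8 + 135.8 + 672.5 + 1055.01 = 4049.8
ΣP(Q1 2020)·Q(Q2 2020) = 1.87×509 + 12.69×90 + 1.98×70 + 1.92×269 + 6.15×139 = 951.83 + 1142.1 + 138.6 + 516.48 + 854.85 = 3603.86
Index = 4049.8 / 3603.86 × 100 = 112.3740

112.4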